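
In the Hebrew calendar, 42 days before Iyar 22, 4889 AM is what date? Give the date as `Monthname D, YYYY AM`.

Nisan 10, 4889 AM

The starting date is JDN 2133558; 2133558 − 42 = 2133516.
JDN 2133516 corresponds to Nisan 10, 4889 AM.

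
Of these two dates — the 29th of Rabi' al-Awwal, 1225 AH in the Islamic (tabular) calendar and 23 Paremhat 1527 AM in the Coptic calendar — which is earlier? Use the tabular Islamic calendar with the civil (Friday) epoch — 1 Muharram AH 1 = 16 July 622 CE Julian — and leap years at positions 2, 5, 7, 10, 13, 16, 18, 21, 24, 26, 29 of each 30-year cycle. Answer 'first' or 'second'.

first

First date → JDN 2382272; second date → JDN 2382603.
JDN 2382272 < JDN 2382603, so the first date is earlier.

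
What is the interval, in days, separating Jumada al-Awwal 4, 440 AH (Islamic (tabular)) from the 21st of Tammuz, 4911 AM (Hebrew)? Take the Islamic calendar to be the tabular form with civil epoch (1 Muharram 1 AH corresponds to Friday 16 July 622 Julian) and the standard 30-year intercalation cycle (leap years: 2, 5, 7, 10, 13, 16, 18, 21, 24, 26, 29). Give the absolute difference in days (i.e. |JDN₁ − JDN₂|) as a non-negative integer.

JDN of the first date = 2104128.
JDN of the second date = 2141648.
|2141648 − 2104128| = 37520.

37520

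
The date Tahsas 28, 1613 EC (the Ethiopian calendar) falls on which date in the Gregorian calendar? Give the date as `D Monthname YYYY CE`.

Julian Day Number of the source date = 2313121.
Converting JDN 2313121 to the Gregorian calendar gives 3 January 1621 CE.

3 January 1621 CE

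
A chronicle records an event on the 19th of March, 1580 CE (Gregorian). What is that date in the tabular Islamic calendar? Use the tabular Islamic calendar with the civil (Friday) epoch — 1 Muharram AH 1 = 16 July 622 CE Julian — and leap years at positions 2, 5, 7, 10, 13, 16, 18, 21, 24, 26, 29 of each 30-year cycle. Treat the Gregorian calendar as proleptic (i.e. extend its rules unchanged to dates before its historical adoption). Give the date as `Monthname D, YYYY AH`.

Muharram 22, 988 AH

Both dates share Julian Day Number 2298221; in the tabular Islamic calendar that is 22 Muharram 988 AH.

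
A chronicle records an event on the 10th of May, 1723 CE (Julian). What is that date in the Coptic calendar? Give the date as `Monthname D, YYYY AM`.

Both dates share Julian Day Number 2350513; in the Coptic calendar that is 15 Pashons 1439 AM.

Pashons 15, 1439 AM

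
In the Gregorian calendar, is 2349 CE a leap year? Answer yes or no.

no

2349 is not divisible by 4, so it is a common year.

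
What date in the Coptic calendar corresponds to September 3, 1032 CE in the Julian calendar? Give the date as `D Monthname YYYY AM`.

Both dates share Julian Day Number 2098242; in the Coptic calendar that is 6 Thout 749 AM.

6 Thout 749 AM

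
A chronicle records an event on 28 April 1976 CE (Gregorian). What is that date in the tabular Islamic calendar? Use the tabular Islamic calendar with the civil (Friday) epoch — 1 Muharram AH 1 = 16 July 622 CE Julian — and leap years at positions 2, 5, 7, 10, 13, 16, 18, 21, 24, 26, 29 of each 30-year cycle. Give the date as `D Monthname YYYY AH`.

Both dates share Julian Day Number 2442897; in the tabular Islamic calendar that is 28 Rabi' al-Thani 1396 AH.

28 Rabi' al-Thani 1396 AH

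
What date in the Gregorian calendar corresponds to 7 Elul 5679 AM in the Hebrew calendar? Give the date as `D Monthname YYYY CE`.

2 September 1919 CE

Both dates share Julian Day Number 2422204; in the Gregorian calendar that is 2 September 1919 CE.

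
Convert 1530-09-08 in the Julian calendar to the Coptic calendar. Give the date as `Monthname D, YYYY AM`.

Both dates share Julian Day Number 2280141; in the Coptic calendar that is 11 Thout 1247 AM.

Thout 11, 1247 AM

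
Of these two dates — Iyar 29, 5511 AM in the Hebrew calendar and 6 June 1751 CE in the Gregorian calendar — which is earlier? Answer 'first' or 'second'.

First date → JDN 2360743; second date → JDN 2360756.
JDN 2360743 < JDN 2360756, so the first date is earlier.

first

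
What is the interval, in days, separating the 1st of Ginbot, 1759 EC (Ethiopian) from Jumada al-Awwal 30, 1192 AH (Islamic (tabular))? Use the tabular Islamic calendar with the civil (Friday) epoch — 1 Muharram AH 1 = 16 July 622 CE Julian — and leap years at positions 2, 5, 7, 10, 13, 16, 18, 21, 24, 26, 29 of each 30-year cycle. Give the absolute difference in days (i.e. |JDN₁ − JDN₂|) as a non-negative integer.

JDN of the first date = 2366570.
JDN of the second date = 2370638.
|2370638 − 2366570| = 4068.

4068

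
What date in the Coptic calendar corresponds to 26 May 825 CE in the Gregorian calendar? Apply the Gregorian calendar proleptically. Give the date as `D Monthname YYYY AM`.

27 Pashons 541 AM

Julian Day Number of the source date = 2022531.
Converting JDN 2022531 to the Coptic calendar gives 27 Pashons 541 AM.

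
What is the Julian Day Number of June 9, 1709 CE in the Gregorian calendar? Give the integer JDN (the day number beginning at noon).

2345419

JDN 2299161 is 15 October 1582 CE (Gregorian); the target day is +46258 days from there, so JDN = 2345419.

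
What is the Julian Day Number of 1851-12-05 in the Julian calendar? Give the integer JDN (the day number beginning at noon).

In the Gregorian calendar the same day is 17 December 1851.
JDN 2400001 is 17 November 1858 CE (Gregorian), MJD 0; the target day is −2527 days from there, so JDN = 2397474.

2397474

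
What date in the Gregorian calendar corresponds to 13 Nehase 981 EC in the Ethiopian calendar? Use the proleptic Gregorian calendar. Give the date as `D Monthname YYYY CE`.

Both dates share Julian Day Number 2082508; in the Gregorian calendar that is 11 August 989 CE.

11 August 989 CE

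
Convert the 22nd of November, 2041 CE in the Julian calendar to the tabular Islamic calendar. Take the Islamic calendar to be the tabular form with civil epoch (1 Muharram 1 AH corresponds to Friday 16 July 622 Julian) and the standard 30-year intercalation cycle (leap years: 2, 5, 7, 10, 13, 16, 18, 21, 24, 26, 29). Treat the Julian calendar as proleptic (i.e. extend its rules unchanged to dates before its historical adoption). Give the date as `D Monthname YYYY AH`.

11 Dhu al-Hijjah 1463 AH

Julian Day Number of the source date = 2466859.
Converting JDN 2466859 to the tabular Islamic calendar gives 11 Dhu al-Hijjah 1463 AH.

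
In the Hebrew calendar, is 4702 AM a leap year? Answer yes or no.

no

Hebrew year 4702 is year 9 of its 19-year Metonic cycle; leap years are at positions 3, 6, 8, 11, 14, 17, 19, so it is a common year (12 months).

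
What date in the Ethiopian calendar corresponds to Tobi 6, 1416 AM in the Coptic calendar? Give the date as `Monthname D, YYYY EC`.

Tir 6, 1692 EC

Both dates share Julian Day Number 2341984; in the Ethiopian calendar that is 6 Tir 1692 EC.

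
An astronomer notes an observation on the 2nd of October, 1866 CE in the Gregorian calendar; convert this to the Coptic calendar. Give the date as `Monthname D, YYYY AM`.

Thout 23, 1583 AM

Julian Day Number of the source date = 2402877.
Converting JDN 2402877 to the Coptic calendar gives 23 Thout 1583 AM.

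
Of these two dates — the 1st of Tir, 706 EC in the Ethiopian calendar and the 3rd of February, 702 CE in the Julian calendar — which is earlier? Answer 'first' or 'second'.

second

The two dates have Julian Day Numbers 1981842 and 1977497 respectively.
Since 1977497 < 1981842, the second date comes first.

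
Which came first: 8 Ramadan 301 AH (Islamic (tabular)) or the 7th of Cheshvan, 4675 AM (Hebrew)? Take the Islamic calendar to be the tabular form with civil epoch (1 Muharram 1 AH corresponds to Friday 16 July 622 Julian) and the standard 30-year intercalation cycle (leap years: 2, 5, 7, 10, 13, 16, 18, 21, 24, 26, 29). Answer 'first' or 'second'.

first

First date → JDN 2054993; second date → JDN 2055199.
JDN 2054993 < JDN 2055199, so the first date is earlier.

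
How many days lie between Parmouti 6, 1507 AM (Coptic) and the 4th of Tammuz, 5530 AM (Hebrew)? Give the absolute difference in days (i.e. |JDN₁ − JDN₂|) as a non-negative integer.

First date → JDN 2375311; second date → JDN 2367717.
The interval is |2375311 − 2367717| = 7594 days.

7594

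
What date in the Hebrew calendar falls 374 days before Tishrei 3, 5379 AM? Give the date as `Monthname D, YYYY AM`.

Elul 13, 5377 AM

Counting 374 days back from JDN 2312287 reaches JDN 2311913, which is Elul 13, 5377 AM.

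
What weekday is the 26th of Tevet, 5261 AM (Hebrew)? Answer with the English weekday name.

Thursday

This is JDN 2269284 (27 December 1500 Gregorian).
2269284 ≡ 3 (mod 7); counting from Monday = 0 gives Thursday.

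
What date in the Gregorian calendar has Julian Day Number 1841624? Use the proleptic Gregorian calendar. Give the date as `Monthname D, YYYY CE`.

February 4, 330 CE

JDN 2451545 is 1 Jan 2000; 1841624 is −609921 days from there.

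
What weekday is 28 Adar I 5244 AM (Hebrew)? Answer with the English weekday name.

Tuesday

Equivalently 4 March 1484 Gregorian, JDN 2263143.
2263143 ≡ 1 (mod 7); counting from Monday = 0 gives Tuesday.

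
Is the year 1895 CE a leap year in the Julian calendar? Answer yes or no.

1895 mod 4 = 3, so it is a common year in the Julian calendar.

no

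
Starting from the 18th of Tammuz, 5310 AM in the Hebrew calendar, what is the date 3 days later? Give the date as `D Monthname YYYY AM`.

21 Tammuz 5310 AM

JDN of the 18th of Tammuz, 5310 AM = 2287378.
2287378 + 3 = 2287381.
JDN 2287381 in the Hebrew calendar is 21 Tammuz 5310 AM.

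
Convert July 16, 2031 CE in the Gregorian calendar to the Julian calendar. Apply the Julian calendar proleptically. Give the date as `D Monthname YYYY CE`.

3 July 2031 CE

For dates in this range the Gregorian date is 13 days ahead of the Julian.
16 July 2031 Gregorian − 13 days → 3 July 2031 Julian.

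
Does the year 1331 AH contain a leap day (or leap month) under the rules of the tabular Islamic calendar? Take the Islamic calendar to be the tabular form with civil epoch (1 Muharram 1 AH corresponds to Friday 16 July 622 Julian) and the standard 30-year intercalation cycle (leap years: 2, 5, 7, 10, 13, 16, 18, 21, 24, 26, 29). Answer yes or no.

Year 1331 AH is year 11 of its 30-year cycle; leap positions are 2, 5, 7, 10, 13, 16, 18, 21, 24, 26, 29, so it is a common year (354 days).

no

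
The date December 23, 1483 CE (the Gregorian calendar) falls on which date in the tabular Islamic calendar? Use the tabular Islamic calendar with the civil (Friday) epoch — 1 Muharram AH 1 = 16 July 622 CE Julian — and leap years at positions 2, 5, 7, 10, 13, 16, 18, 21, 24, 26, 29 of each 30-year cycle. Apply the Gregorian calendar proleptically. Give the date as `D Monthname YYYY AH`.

14 Dhu al-Qa'dah 888 AH

Both dates share Julian Day Number 2263071; in the tabular Islamic calendar that is 14 Dhu al-Qa'dah 888 AH.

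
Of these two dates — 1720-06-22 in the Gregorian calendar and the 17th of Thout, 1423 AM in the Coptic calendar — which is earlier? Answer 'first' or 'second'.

second

First date → JDN 2349450; second date → JDN 2344431.
JDN 2344431 < JDN 2349450, so the second date is earlier.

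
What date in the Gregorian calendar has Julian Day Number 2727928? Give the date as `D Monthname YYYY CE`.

17 September 2756 CE

Counting from JDN 2299161 = 15 Oct 1582 gives an offset of 428767 days.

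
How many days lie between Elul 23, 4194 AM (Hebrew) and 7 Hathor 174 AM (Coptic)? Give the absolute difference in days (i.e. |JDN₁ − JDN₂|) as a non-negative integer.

First date → JDN 1879832; second date → JDN 1888284.
The interval is |1879832 − 1888284| = 8452 days.

8452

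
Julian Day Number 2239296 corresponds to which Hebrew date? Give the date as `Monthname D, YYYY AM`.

JDN 2239296 is 19 November 1418 in the proleptic Gregorian calendar.
In the Hebrew calendar that day is Kislev 11, 5179 AM.

Kislev 11, 5179 AM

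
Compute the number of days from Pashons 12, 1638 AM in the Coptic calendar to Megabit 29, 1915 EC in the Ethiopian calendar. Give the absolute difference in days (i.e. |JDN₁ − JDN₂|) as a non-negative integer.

First date → JDN 2423195; second date → JDN 2423517.
The interval is |2423195 − 2423517| = 322 days.

322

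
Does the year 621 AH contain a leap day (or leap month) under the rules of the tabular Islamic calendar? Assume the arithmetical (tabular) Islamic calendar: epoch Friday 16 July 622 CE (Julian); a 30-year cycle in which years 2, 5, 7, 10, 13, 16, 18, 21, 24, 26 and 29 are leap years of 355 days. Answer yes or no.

yes

Year 621 AH is year 21 of its 30-year cycle; leap positions are 2, 5, 7, 10, 13, 16, 18, 21, 24, 26, 29, so it is a leap year (355 days).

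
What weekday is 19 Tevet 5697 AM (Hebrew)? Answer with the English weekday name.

Equivalently 2 January 1937 Gregorian, JDN 2428536.
2428536 ≡ 5 (mod 7); counting from Monday = 0 gives Saturday.

Saturday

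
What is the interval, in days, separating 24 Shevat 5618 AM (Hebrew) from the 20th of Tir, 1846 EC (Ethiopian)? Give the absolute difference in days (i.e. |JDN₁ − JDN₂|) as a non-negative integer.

1473

JDN of the first date = 2399719.
JDN of the second date = 2398246.
|2398246 − 2399719| = 1473.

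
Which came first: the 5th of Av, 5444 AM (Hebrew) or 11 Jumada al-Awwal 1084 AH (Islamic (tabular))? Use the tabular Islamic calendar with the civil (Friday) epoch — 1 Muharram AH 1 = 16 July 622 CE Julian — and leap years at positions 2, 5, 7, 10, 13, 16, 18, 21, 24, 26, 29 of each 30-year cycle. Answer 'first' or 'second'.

The two dates have Julian Day Numbers 2336326 and 2332347 respectively.
Since 2332347 < 2336326, the second date comes first.

second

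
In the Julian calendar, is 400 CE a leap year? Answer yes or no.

yes

400 mod 4 = 0, so it is a leap year in the Julian calendar.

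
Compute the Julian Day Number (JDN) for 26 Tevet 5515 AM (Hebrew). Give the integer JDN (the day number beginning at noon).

In the Gregorian calendar the same day is 9 January 1755.
JDN 2299161 is 15 October 1582 CE (Gregorian); the target day is +62908 days from there, so JDN = 2362069.

2362069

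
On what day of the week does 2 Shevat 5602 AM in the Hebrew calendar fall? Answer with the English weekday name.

Equivalently 13 January 1842 Gregorian, JDN 2393849.
JDN 2393849 mod 7 = 3, and JDN 0 was a Monday, so this is a Thursday.

Thursday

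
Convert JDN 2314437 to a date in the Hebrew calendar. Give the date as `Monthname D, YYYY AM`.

The Gregorian equivalent of JDN 2314437 is 11 August 1624.
In the Hebrew calendar that day is Av 26, 5384 AM.

Av 26, 5384 AM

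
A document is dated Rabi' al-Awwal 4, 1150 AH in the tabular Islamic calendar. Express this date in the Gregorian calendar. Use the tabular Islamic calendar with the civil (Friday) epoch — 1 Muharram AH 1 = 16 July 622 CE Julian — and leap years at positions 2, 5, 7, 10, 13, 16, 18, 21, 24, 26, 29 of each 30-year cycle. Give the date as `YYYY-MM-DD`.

Both dates share Julian Day Number 2355669; in the Gregorian calendar that is 2 July 1737 CE.

1737-07-02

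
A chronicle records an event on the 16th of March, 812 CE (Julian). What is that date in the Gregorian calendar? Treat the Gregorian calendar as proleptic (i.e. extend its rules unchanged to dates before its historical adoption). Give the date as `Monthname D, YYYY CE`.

For dates in this range the Gregorian date is 4 days ahead of the Julian.
16 March 812 Julian + 4 days → 20 March 812 Gregorian.

March 20, 812 CE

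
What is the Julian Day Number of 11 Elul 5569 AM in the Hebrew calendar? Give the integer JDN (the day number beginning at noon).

In the Gregorian calendar the same day is 23 August 1809.
JDN 2299161 is 15 October 1582 CE (Gregorian); the target day is +82857 days from there, so JDN = 2382018.

2382018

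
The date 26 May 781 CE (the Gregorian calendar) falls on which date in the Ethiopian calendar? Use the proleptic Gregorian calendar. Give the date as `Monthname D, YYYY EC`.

Ginbot 27, 773 EC

Both dates share Julian Day Number 2006460; in the Ethiopian calendar that is 27 Ginbot 773 EC.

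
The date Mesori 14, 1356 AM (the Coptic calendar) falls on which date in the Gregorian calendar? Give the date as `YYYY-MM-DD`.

Both dates share Julian Day Number 2320287; in the Gregorian calendar that is 17 August 1640 CE.

1640-08-17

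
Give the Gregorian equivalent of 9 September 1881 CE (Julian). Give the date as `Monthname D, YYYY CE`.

The Julian–Gregorian offset here is 12 days (Julian trailing).
9 September 1881 Julian + 12 days → 21 September 1881 Gregorian.

September 21, 1881 CE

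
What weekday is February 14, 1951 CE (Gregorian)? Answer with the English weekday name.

Wednesday

Since JDN mod 7 = 2 (0 = Monday), the day is Wednesday.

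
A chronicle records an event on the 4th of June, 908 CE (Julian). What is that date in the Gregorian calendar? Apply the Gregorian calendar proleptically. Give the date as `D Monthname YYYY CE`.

9 June 908 CE

For dates in this range the Gregorian date is 5 days ahead of the Julian.
4 June 908 Julian + 5 days → 9 June 908 Gregorian.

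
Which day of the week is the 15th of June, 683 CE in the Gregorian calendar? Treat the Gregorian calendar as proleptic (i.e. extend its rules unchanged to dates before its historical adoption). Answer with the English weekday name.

Since JDN mod 7 = 4 (0 = Monday), the day is Friday.

Friday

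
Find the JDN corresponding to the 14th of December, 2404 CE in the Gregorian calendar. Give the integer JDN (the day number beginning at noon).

JDN 2451545 is 1 January 2000 CE (Gregorian); the target day is +147906 days from there, so JDN = 2599451.

2599451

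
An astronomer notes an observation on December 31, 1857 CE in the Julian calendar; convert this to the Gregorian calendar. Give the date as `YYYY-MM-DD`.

The Julian–Gregorian offset here is 12 days (Julian trailing).
31 December 1857 Julian + 12 days → 12 January 1858 Gregorian.

1858-01-12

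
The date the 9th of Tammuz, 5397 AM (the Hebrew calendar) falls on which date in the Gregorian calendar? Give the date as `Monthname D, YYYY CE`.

July 1, 1637 CE

Both dates share Julian Day Number 2319144; in the Gregorian calendar that is 1 July 1637 CE.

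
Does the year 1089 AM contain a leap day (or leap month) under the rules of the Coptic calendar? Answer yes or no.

1089 mod 4 = 1; in the Coptic calendar a year is leap when year mod 4 = 3, so it is a common year.

no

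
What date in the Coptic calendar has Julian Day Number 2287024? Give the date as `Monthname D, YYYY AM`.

Epip 19, 1265 AM

JDN 2287024 is 23 July 1549 in the proleptic Gregorian calendar.
In the Coptic calendar that day is Epip 19, 1265 AM.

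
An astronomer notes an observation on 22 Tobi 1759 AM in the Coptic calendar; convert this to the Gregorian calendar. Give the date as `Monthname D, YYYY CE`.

Both dates share Julian Day Number 2467280; in the Gregorian calendar that is 30 January 2043 CE.

January 30, 2043 CE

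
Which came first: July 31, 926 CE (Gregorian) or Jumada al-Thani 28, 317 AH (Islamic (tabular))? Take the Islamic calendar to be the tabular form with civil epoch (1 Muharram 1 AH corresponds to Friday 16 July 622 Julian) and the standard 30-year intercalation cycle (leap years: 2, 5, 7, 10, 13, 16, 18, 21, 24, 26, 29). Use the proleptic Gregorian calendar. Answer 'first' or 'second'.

Converting both to JDN: 2059486 vs 2060595; the smaller is the first.

first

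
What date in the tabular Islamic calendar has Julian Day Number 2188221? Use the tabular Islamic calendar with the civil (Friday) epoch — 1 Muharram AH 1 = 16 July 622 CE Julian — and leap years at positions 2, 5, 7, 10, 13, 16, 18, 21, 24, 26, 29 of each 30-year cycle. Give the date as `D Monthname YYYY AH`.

The proleptic Gregorian equivalent of JDN 2188221 is 16 January 1279.
In the tabular Islamic calendar that day is 23 Sha'ban 677 AH.

23 Sha'ban 677 AH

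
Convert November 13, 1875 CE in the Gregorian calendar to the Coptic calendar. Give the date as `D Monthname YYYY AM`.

Julian Day Number of the source date = 2406206.
Converting JDN 2406206 to the Coptic calendar gives 4 Hathor 1592 AM.

4 Hathor 1592 AM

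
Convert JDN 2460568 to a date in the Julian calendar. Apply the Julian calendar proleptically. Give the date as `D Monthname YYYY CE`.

JDN 2460568 is 14 September 2024 in the Gregorian calendar.
In the Julian calendar that day is 1 September 2024 CE.

1 September 2024 CE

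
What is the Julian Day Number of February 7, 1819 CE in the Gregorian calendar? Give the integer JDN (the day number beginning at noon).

JDN 2451545 is 1 January 2000 CE (Gregorian); the target day is −66072 days from there, so JDN = 2385473.

2385473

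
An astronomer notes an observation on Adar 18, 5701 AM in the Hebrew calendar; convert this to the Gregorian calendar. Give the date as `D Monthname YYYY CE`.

17 March 1941 CE

Julian Day Number of the source date = 2430071.
Converting JDN 2430071 to the Gregorian calendar gives 17 March 1941 CE.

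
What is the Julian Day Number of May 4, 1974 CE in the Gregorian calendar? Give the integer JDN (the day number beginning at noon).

2442172

JDN 2299161 is 15 October 1582 CE (Gregorian); the target day is +143011 days from there, so JDN = 2442172.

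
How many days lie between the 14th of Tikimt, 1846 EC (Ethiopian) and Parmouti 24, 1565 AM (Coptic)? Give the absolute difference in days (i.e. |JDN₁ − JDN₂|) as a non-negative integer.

JDN of the first date = 2398150.
JDN of the second date = 2396514.
|2396514 − 2398150| = 1636.

1636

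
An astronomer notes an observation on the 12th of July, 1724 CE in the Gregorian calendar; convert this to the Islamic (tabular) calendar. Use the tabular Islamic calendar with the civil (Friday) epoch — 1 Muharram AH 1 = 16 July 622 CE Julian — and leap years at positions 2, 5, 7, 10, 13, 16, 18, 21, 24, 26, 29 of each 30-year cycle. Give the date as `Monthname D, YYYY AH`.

Both dates share Julian Day Number 2350931; in the tabular Islamic calendar that is 20 Shawwal 1136 AH.

Shawwal 20, 1136 AH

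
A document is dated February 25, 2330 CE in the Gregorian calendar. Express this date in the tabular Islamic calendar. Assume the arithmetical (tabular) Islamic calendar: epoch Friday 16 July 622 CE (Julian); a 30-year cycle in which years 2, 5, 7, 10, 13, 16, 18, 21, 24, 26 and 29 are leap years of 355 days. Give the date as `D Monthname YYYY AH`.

Both dates share Julian Day Number 2572130; in the tabular Islamic calendar that is 6 Muharram 1761 AH.

6 Muharram 1761 AH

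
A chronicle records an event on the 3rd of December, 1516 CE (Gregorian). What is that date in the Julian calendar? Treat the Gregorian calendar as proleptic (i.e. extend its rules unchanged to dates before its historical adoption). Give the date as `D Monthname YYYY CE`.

At this point the Julian calendar is 10 days behind the Gregorian.
3 December 1516 Gregorian − 10 days → 23 November 1516 Julian.

23 November 1516 CE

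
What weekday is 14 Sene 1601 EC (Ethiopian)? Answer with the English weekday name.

In the Gregorian calendar this is 18 June 1609 (JDN 2308904).
JDN 2308904 mod 7 = 3, and JDN 0 was a Monday, so this is a Thursday.

Thursday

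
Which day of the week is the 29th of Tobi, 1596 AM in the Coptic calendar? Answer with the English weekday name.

This is JDN 2407752 (6 February 1880 Gregorian).
JDN 2407752 mod 7 = 4, and JDN 0 was a Monday, so this is a Friday.

Friday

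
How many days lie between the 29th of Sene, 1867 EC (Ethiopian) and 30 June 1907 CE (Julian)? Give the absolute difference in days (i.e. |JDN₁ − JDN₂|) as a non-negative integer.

11695

JDN of the first date = 2406075.
JDN of the second date = 2417770.
|2417770 − 2406075| = 11695.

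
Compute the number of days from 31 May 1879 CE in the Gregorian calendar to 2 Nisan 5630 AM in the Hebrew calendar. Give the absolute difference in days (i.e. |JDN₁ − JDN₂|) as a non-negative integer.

First date → JDN 2407501; second date → JDN 2404156.
The interval is |2407501 − 2404156| = 3345 days.

3345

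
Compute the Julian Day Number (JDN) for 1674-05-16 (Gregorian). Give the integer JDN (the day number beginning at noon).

2332612

JDN 2299161 is 15 October 1582 CE (Gregorian); the target day is +33451 days from there, so JDN = 2332612.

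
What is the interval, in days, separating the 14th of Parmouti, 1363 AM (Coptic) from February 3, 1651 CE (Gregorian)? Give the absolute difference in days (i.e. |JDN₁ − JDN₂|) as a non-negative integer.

JDN of the first date = 2322723.
JDN of the second date = 2324109.
|2324109 − 2322723| = 1386.

1386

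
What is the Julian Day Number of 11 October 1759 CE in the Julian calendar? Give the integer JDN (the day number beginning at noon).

2363816

Equivalently 22 October 1759 (Gregorian).
JDN 2400001 is 17 November 1858 CE (Gregorian), MJD 0; the target day is −36185 days from there, so JDN = 2363816.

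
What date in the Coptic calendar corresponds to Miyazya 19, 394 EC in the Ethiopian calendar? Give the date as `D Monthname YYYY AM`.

Julian Day Number of the source date = 1867992.
Converting JDN 1867992 to the Coptic calendar gives 19 Parmouti 118 AM.

19 Parmouti 118 AM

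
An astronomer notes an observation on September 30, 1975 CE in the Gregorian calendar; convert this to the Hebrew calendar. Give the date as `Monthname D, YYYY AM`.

Julian Day Number of the source date = 2442686.
Converting JDN 2442686 to the Hebrew calendar gives 25 Tishrei 5736 AM.

Tishrei 25, 5736 AM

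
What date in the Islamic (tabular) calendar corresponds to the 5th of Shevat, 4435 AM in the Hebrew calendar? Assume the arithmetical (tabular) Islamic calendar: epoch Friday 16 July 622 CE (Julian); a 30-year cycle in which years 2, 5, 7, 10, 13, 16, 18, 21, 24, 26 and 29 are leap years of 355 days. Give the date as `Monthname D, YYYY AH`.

Safar 4, 55 AH

Julian Day Number of the source date = 1967609.
Converting JDN 1967609 to the tabular Islamic calendar gives 4 Safar 55 AH.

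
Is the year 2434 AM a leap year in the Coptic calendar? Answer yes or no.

2434 mod 4 = 2; in the Coptic calendar a year is leap when year mod 4 = 3, so it is a common year.

no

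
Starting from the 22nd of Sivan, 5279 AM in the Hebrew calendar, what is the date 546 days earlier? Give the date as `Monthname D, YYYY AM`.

Kislev 8, 5278 AM

Counting 546 days back from JDN 2276014 reaches JDN 2275468, which is Kislev 8, 5278 AM.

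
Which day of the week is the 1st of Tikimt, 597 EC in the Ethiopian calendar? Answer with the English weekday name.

This is JDN 1941940 (1 October 604 Gregorian).
Since JDN mod 7 = 0 (0 = Monday), the day is Monday.

Monday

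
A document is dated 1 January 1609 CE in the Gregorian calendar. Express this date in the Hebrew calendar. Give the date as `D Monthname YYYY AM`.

Julian Day Number of the source date = 2308736.
Converting JDN 2308736 to the Hebrew calendar gives 25 Tevet 5369 AM.

25 Tevet 5369 AM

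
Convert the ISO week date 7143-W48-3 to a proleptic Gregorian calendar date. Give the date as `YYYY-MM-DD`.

7143-12-01

ISO week 1 of 7143 is the week containing the first Thursday of 7143.
Week 48, day 3 (Wednesday) lands on 7143-12-01.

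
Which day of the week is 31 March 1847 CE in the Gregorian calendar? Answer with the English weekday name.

Wednesday

JDN 2395752 mod 7 = 2, and JDN 0 was a Monday, so this is a Wednesday.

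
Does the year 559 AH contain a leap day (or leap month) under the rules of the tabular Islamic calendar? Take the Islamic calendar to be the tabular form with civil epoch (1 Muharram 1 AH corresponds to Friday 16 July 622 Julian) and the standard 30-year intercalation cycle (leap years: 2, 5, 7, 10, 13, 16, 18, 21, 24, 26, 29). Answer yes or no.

Year 559 AH is year 19 of its 30-year cycle; leap positions are 2, 5, 7, 10, 13, 16, 18, 21, 24, 26, 29, so it is a common year (354 days).

no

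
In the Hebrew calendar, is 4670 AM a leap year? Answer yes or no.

Hebrew year 4670 is year 15 of its 19-year Metonic cycle; leap years are at positions 3, 6, 8, 11, 14, 17, 19, so it is a common year (12 months).

no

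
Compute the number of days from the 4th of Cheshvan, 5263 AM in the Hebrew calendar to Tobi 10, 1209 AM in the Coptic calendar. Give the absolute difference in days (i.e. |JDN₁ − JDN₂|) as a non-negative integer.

3561

JDN of the first date = 2269942.
JDN of the second date = 2266381.
|2266381 − 2269942| = 3561.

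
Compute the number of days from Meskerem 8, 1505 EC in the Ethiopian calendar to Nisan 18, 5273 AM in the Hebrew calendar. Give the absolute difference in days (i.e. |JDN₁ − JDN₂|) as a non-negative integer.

First date → JDN 2273564; second date → JDN 2273765.
The interval is |2273564 − 2273765| = 201 days.

201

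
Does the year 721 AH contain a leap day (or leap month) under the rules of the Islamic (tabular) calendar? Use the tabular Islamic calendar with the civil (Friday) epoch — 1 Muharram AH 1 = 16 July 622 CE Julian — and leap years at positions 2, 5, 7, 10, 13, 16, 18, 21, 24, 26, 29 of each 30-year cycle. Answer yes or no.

no

Year 721 AH is year 1 of its 30-year cycle; leap positions are 2, 5, 7, 10, 13, 16, 18, 21, 24, 26, 29, so it is a common year (354 days).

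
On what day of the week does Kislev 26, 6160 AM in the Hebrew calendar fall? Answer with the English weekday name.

Sunday

In the Gregorian calendar this is 26 December 2399 (JDN 2597636).
2597636 ≡ 6 (mod 7); counting from Monday = 0 gives Sunday.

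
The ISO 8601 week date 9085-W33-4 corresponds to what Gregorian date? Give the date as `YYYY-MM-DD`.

9085-08-13

ISO week 1 of 9085 is the week containing the first Thursday of 9085.
Week 33, day 4 (Thursday) lands on 9085-08-13.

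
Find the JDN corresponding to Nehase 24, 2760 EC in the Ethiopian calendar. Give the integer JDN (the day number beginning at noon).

Equivalently 5 September 2768 (Gregorian).
JDN 2451545 is 1 January 2000 CE (Gregorian); the target day is +280754 days from there, so JDN = 2732299.

2732299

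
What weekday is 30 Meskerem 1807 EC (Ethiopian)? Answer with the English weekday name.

Equivalently 9 October 1814 Gregorian, JDN 2383891.
JDN 2383891 mod 7 = 6, and JDN 0 was a Monday, so this is a Sunday.

Sunday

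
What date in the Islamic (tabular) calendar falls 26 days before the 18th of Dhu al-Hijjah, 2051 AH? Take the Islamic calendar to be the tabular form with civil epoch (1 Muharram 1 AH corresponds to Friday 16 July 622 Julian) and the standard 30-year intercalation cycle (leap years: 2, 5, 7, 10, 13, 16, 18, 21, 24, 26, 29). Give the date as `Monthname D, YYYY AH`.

Dhu al-Qa'dah 22, 2051 AH

The starting date is JDN 2675234; 2675234 − 26 = 2675208.
JDN 2675208 corresponds to Dhu al-Qa'dah 22, 2051 AH.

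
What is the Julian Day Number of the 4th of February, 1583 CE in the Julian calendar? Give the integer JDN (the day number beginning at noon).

2299283

In the Gregorian calendar the same day is 14 February 1583.
JDN 2400001 is 17 November 1858 CE (Gregorian), MJD 0; the target day is −100718 days from there, so JDN = 2299283.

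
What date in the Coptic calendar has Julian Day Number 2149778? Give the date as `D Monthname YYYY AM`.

JDN 2149778 is 16 October 1173 in the proleptic Gregorian calendar.
In the Coptic calendar that day is 12 Paopi 890 AM.

12 Paopi 890 AM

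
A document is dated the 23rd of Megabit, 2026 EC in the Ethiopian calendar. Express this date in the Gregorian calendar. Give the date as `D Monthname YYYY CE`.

Julian Day Number of the source date = 2464054.
Converting JDN 2464054 to the Gregorian calendar gives 1 April 2034 CE.

1 April 2034 CE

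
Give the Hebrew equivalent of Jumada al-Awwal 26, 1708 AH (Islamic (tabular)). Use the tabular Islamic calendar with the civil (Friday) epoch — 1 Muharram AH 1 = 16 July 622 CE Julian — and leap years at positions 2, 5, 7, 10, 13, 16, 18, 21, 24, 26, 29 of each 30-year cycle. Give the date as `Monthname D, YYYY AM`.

Shevat 26, 6039 AM

Both dates share Julian Day Number 2553487; in the Hebrew calendar that is 26 Shevat 6039 AM.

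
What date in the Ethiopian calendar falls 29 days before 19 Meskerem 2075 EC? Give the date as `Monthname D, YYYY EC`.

Nehase 25, 2074 EC

Counting 29 days back from JDN 2481767 reaches JDN 2481738, which is Nehase 25, 2074 EC.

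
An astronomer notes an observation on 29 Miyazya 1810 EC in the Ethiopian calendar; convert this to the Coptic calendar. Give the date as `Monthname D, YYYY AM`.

Julian Day Number of the source date = 2385196.
Converting JDN 2385196 to the Coptic calendar gives 29 Parmouti 1534 AM.

Parmouti 29, 1534 AM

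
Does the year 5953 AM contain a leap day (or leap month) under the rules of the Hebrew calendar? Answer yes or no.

yes

Hebrew year 5953 is year 6 of its 19-year Metonic cycle; leap years are at positions 3, 6, 8, 11, 14, 17, 19, so it is a leap year (13 months).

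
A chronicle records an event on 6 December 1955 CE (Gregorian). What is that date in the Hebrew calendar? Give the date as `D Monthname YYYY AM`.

21 Kislev 5716 AM

Julian Day Number of the source date = 2435448.
Converting JDN 2435448 to the Hebrew calendar gives 21 Kislev 5716 AM.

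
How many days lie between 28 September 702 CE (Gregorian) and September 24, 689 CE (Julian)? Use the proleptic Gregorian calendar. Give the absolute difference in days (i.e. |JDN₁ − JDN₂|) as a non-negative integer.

JDN of the first date = 1977730.
JDN of the second date = 1972982.
|1972982 − 1977730| = 4748.

4748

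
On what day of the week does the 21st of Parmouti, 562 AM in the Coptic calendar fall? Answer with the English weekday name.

Friday

Equivalently 20 April 846 Gregorian, JDN 2030165.
JDN 2030165 mod 7 = 4, and JDN 0 was a Monday, so this is a Friday.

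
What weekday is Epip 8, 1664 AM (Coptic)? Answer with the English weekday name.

This is JDN 2432748 (15 July 1948 Gregorian).
Since JDN mod 7 = 3 (0 = Monday), the day is Thursday.

Thursday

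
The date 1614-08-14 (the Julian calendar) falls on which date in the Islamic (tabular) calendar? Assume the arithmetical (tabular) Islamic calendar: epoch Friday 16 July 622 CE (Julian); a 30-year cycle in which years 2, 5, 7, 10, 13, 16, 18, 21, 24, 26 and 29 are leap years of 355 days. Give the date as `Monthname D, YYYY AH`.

Julian Day Number of the source date = 2310797.
Converting JDN 2310797 to the tabular Islamic calendar gives 18 Rajab 1023 AH.

Rajab 18, 1023 AH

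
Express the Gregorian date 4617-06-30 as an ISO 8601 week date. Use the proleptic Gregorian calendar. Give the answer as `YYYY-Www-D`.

4617-W27-1

The weekday is Monday (ISO weekday 1).
That Monday belongs to ISO week 27 of ISO year 4617.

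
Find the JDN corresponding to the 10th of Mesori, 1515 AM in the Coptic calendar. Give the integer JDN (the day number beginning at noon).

2378357

Equivalently 14 August 1799 (Gregorian).
JDN 2451545 is 1 January 2000 CE (Gregorian); the target day is −73188 days from there, so JDN = 2378357.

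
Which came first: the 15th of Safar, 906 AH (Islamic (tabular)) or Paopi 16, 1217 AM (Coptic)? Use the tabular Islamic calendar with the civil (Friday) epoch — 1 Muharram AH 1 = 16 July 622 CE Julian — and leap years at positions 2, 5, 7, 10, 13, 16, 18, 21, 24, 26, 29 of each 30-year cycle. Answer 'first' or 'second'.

first

Converting both to JDN: 2269186 vs 2269219; the smaller is the first.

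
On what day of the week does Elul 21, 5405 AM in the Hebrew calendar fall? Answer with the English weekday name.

In the Gregorian calendar this is 12 September 1645 (JDN 2322139).
JDN 2322139 mod 7 = 1, and JDN 0 was a Monday, so this is a Tuesday.

Tuesday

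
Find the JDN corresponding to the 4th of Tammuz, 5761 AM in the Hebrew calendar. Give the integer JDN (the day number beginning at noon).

Equivalently 25 June 2001 (Gregorian).
JDN 2400001 is 17 November 1858 CE (Gregorian), MJD 0; the target day is +52085 days from there, so JDN = 2452086.

2452086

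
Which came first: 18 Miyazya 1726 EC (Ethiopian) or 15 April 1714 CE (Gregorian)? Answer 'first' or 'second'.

First date → JDN 2354504; second date → JDN 2347190.
JDN 2347190 < JDN 2354504, so the second date is earlier.

second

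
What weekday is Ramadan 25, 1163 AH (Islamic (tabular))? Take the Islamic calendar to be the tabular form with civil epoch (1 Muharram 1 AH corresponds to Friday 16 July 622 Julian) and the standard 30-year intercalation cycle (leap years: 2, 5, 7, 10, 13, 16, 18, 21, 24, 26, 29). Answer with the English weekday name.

Friday

Equivalently 28 August 1750 Gregorian, JDN 2360474.
Since JDN mod 7 = 4 (0 = Monday), the day is Friday.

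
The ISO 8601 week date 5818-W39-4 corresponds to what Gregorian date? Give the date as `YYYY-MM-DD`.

5818-09-24

ISO week 1 of 5818 is the week containing the first Thursday of 5818.
Week 39, day 4 (Thursday) lands on 5818-09-24.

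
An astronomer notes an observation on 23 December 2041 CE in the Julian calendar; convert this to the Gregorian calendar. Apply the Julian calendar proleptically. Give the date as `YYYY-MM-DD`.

2042-01-05

The Julian–Gregorian offset here is 13 days (Julian trailing).
23 December 2041 Julian + 13 days → 5 January 2042 Gregorian.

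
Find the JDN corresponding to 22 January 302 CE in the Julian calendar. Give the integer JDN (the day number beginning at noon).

1831385

Equivalently 23 January 302 (proleptic Gregorian).
JDN 2451545 is 1 January 2000 CE (Gregorian); the target day is −620160 days from there, so JDN = 1831385.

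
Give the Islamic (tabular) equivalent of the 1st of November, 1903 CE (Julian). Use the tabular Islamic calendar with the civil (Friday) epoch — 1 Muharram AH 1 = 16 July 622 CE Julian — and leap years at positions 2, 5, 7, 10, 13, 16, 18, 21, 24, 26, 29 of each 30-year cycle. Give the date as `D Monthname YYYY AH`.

23 Sha'ban 1321 AH

Julian Day Number of the source date = 2416433.
Converting JDN 2416433 to the tabular Islamic calendar gives 23 Sha'ban 1321 AH.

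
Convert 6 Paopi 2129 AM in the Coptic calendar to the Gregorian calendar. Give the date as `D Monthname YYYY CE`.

Both dates share Julian Day Number 2602317; in the Gregorian calendar that is 19 October 2412 CE.

19 October 2412 CE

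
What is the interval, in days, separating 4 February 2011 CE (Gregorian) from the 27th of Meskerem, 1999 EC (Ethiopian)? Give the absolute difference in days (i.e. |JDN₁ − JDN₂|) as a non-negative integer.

1581

First date → JDN 2455597; second date → JDN 2454016.
The interval is |2455597 − 2454016| = 1581 days.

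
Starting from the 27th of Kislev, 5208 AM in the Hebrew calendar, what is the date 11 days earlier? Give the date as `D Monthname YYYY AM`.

The starting date is JDN 2249914; 2249914 − 11 = 2249903.
JDN 2249903 corresponds to 16 Kislev 5208 AM.

16 Kislev 5208 AM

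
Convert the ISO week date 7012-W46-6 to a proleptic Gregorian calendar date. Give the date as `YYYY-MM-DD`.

7012-11-14

ISO week 1 of 7012 is the week containing the first Thursday of 7012.
Week 46, day 6 (Saturday) lands on 7012-11-14.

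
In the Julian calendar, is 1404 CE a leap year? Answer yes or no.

yes

1404 mod 4 = 0, so it is a leap year in the Julian calendar.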